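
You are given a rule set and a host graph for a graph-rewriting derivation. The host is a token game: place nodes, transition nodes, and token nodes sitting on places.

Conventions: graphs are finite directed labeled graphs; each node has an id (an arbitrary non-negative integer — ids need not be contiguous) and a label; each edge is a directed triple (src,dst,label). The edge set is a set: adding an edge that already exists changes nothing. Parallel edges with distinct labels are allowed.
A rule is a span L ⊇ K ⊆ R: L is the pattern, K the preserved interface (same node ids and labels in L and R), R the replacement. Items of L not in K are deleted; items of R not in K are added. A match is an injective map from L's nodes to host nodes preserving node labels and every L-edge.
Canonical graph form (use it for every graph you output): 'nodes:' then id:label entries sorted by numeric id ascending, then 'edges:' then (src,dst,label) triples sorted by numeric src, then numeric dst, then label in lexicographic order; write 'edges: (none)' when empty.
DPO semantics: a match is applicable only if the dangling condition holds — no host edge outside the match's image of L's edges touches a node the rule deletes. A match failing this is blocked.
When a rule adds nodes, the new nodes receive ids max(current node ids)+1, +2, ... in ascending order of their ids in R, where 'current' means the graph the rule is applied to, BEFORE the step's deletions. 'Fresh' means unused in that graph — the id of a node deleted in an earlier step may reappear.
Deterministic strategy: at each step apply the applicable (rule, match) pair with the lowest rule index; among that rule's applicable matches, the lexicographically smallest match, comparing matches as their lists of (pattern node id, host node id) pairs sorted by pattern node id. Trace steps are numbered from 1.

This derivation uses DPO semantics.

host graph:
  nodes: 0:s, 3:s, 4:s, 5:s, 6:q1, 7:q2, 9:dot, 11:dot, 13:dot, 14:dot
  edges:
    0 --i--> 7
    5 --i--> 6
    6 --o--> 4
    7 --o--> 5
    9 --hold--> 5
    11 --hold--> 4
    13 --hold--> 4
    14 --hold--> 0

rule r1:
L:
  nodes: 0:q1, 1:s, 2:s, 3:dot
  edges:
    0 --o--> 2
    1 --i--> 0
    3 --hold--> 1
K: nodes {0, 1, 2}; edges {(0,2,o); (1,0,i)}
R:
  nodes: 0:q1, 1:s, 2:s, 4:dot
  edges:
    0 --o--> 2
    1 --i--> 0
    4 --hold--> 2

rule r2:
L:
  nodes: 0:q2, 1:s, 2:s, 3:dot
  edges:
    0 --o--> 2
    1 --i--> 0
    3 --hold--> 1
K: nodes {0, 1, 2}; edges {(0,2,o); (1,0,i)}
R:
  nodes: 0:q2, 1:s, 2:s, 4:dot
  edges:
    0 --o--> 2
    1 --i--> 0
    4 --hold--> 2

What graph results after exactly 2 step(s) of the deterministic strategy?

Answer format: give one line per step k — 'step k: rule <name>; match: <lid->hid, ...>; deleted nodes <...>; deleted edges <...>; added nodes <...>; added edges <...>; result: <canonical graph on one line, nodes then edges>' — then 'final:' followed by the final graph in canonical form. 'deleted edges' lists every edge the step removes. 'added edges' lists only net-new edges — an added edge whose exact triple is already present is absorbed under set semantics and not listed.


step 1: rule r1; match: 0->6, 1->5, 2->4, 3->9; deleted nodes 9; deleted edges (9,5,hold); added nodes 15; added edges (15,4,hold); result: nodes: 0:s, 3:s, 4:s, 5:s, 6:q1, 7:q2, 11:dot, 13:dot, 14:dot, 15:dot edges: (0,7,i); (5,6,i); (6,4,o); (7,5,o); (11,4,hold); (13,4,hold); (14,0,hold); (15,4,hold)
step 2: rule r2; match: 0->7, 1->0, 2->5, 3->14; deleted nodes 14; deleted edges (14,0,hold); added nodes 16; added edges (16,5,hold); result: nodes: 0:s, 3:s, 4:s, 5:s, 6:q1, 7:q2, 11:dot, 13:dot, 15:dot, 16:dot edges: (0,7,i); (5,6,i); (6,4,o); (7,5,o); (11,4,hold); (13,4,hold); (15,4,hold); (16,5,hold)
final:
nodes: 0:s, 3:s, 4:s, 5:s, 6:q1, 7:q2, 11:dot, 13:dot, 15:dot, 16:dot
edges: (0,7,i); (5,6,i); (6,4,o); (7,5,o); (11,4,hold); (13,4,hold); (15,4,hold); (16,5,hold)


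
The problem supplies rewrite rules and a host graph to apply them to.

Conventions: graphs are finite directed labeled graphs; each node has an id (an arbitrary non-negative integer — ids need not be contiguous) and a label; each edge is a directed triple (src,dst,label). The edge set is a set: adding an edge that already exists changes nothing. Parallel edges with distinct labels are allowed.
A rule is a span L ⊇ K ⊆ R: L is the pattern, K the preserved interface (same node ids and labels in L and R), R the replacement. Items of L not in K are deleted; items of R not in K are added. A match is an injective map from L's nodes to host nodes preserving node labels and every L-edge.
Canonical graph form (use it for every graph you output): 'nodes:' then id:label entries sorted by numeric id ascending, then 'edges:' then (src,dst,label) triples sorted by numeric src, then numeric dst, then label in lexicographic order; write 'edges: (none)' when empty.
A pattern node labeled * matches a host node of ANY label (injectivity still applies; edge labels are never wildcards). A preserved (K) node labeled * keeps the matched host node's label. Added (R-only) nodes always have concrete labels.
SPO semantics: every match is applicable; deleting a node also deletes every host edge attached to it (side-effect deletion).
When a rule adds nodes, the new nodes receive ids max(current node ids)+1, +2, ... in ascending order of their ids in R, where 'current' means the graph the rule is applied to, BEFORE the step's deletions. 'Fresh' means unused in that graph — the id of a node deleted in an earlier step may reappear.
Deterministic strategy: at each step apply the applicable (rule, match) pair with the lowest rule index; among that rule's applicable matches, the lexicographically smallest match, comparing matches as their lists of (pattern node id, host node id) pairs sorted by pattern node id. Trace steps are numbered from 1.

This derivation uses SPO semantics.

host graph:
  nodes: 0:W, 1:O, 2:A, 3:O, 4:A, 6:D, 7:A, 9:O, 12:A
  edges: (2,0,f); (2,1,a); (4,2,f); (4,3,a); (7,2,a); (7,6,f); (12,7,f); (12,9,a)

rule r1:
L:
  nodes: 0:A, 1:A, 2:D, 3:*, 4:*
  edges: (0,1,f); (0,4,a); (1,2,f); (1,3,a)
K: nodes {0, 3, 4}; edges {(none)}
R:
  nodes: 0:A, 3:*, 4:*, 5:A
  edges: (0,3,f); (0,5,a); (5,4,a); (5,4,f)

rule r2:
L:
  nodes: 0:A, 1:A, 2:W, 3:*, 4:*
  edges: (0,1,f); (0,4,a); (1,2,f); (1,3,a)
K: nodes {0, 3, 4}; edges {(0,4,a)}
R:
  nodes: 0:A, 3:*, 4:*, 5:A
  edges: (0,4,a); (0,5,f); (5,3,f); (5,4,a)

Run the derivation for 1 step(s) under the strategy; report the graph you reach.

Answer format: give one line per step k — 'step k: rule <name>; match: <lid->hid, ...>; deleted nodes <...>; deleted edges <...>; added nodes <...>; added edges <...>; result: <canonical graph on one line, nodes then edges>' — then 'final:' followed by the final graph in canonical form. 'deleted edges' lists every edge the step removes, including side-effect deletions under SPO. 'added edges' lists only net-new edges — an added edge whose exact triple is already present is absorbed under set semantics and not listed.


step 1: rule r1; match: 0->12, 1->7, 2->6, 3->2, 4->9; deleted nodes 6, 7; deleted edges (7,2,a); (7,6,f); (12,7,f); (12,9,a); added nodes 13; added edges (12,2,f); (12,13,a); (13,9,a); (13,9,f); result: nodes: 0:W, 1:O, 2:A, 3:O, 4:A, 9:O, 12:A, 13:A edges: (2,0,f); (2,1,a); (4,2,f); (4,3,a); (12,2,f); (12,13,a); (13,9,a); (13,9,f)
final:
nodes: 0:W, 1:O, 2:A, 3:O, 4:A, 9:O, 12:A, 13:A
edges: (2,0,f); (2,1,a); (4,2,f); (4,3,a); (12,2,f); (12,13,a); (13,9,a); (13,9,f)


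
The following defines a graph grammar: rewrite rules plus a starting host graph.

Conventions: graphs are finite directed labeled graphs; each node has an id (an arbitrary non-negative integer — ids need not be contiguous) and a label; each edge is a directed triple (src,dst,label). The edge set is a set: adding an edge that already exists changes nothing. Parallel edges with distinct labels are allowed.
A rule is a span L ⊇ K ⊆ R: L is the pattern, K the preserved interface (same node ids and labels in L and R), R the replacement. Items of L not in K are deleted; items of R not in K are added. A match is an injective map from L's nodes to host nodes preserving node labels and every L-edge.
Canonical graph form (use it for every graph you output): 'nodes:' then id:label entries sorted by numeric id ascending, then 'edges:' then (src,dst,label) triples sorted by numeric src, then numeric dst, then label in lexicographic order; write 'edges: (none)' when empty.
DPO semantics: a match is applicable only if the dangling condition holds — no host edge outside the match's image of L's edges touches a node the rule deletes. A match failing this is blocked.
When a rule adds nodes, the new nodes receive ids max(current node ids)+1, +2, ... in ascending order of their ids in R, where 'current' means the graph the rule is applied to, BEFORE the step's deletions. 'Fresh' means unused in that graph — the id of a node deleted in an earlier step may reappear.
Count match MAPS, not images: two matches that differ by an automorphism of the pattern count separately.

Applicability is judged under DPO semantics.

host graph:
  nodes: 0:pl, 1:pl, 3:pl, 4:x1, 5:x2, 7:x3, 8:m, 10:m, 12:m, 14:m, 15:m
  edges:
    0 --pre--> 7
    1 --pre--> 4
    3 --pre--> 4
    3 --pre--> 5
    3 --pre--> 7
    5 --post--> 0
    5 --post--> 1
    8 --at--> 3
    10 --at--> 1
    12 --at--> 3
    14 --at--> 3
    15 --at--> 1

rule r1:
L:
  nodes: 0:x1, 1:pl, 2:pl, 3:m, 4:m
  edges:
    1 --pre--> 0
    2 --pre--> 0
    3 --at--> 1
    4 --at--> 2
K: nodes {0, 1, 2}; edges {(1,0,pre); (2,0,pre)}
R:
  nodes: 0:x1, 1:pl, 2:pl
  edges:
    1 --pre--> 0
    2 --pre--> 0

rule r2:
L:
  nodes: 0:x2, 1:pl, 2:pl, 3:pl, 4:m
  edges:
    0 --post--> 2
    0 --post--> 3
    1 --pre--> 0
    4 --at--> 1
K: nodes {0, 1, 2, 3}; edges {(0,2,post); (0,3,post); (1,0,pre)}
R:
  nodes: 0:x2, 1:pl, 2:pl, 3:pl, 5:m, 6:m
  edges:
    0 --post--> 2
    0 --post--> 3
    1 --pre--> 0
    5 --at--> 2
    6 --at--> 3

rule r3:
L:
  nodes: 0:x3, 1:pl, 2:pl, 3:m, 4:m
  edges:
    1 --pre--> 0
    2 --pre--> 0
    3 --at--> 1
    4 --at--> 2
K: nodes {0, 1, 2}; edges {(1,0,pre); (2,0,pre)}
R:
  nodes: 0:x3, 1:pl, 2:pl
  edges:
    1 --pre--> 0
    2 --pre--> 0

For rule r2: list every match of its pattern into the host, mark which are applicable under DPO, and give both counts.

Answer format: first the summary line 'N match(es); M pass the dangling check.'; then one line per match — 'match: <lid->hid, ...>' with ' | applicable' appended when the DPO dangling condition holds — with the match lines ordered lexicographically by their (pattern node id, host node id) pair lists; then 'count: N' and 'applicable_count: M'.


6 match(es); 6 pass the dangling check.
match: 0->5, 1->3, 2->0, 3->1, 4->8 | applicable
match: 0->5, 1->3, 2->0, 3->1, 4->12 | applicable
match: 0->5, 1->3, 2->0, 3->1, 4->14 | applicable
match: 0->5, 1->3, 2->1, 3->0, 4->8 | applicable
match: 0->5, 1->3, 2->1, 3->0, 4->12 | applicable
match: 0->5, 1->3, 2->1, 3->0, 4->14 | applicable
count: 6
applicable_count: 6


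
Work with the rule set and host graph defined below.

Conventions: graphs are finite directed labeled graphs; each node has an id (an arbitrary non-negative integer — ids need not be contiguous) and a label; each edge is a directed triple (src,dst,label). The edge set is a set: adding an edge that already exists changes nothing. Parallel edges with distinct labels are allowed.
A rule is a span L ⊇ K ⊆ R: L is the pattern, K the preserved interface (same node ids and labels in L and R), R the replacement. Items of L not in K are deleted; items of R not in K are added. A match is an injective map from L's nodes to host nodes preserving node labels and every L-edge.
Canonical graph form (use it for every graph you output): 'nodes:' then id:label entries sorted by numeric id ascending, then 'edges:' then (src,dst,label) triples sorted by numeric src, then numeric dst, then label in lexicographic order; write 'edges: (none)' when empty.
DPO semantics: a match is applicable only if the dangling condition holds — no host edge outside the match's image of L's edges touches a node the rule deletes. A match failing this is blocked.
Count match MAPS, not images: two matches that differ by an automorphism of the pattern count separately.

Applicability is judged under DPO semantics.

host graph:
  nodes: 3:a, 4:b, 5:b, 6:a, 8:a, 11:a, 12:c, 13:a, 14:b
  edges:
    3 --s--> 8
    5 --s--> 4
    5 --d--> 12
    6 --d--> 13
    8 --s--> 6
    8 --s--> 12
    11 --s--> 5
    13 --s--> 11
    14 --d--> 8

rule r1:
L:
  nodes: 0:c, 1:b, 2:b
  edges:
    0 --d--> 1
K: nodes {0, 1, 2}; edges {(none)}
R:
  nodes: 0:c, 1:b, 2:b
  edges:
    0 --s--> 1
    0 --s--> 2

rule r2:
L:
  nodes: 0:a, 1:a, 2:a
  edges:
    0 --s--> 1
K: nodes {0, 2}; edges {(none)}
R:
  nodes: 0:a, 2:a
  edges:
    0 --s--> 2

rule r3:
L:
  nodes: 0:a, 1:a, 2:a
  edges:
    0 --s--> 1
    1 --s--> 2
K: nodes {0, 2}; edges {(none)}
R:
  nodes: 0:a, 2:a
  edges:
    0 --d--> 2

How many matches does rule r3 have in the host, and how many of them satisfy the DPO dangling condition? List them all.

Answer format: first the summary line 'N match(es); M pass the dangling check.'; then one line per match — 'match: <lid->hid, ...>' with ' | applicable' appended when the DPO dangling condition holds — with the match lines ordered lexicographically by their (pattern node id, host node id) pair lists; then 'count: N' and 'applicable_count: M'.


1 match(es); 0 pass the dangling check.
match: 0->3, 1->8, 2->6
count: 1
applicable_count: 0


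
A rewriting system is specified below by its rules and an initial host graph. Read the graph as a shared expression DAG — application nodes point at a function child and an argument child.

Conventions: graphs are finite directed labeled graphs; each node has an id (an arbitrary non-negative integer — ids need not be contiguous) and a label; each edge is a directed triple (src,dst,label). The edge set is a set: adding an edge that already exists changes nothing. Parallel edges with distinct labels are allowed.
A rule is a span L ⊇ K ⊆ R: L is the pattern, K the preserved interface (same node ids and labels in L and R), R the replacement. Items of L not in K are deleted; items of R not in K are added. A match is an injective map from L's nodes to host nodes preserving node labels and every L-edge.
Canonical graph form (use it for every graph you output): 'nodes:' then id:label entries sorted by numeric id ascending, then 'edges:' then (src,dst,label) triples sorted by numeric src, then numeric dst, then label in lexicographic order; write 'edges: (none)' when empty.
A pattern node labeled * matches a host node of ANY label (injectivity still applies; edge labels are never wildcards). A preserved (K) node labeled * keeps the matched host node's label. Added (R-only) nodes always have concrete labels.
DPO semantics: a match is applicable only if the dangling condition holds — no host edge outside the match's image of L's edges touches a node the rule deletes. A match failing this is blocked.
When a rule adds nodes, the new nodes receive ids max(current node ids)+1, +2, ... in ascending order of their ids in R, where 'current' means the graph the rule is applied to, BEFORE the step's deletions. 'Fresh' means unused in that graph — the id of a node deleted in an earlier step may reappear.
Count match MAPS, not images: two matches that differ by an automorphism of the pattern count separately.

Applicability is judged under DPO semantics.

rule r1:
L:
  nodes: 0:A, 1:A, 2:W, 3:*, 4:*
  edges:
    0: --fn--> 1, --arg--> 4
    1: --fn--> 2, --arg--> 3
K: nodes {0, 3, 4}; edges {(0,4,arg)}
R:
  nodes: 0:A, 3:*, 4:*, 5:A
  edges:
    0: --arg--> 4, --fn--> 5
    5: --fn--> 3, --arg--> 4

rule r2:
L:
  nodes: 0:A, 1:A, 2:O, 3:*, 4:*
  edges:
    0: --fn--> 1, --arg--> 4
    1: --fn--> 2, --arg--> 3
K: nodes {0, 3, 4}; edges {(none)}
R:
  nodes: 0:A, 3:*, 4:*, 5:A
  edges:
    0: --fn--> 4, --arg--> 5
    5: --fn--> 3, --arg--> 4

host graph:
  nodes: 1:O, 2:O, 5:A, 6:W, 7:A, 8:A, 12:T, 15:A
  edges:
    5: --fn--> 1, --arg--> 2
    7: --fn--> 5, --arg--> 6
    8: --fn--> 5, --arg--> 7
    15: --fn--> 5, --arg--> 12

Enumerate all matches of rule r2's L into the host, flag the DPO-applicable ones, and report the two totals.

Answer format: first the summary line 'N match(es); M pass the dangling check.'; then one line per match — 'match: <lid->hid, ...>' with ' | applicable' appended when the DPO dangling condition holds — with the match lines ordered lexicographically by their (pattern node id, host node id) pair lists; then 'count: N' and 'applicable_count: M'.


3 match(es); 0 pass the dangling check.
match: 0->7, 1->5, 2->1, 3->2, 4->6
match: 0->8, 1->5, 2->1, 3->2, 4->7
match: 0->15, 1->5, 2->1, 3->2, 4->12
count: 3
applicable_count: 0


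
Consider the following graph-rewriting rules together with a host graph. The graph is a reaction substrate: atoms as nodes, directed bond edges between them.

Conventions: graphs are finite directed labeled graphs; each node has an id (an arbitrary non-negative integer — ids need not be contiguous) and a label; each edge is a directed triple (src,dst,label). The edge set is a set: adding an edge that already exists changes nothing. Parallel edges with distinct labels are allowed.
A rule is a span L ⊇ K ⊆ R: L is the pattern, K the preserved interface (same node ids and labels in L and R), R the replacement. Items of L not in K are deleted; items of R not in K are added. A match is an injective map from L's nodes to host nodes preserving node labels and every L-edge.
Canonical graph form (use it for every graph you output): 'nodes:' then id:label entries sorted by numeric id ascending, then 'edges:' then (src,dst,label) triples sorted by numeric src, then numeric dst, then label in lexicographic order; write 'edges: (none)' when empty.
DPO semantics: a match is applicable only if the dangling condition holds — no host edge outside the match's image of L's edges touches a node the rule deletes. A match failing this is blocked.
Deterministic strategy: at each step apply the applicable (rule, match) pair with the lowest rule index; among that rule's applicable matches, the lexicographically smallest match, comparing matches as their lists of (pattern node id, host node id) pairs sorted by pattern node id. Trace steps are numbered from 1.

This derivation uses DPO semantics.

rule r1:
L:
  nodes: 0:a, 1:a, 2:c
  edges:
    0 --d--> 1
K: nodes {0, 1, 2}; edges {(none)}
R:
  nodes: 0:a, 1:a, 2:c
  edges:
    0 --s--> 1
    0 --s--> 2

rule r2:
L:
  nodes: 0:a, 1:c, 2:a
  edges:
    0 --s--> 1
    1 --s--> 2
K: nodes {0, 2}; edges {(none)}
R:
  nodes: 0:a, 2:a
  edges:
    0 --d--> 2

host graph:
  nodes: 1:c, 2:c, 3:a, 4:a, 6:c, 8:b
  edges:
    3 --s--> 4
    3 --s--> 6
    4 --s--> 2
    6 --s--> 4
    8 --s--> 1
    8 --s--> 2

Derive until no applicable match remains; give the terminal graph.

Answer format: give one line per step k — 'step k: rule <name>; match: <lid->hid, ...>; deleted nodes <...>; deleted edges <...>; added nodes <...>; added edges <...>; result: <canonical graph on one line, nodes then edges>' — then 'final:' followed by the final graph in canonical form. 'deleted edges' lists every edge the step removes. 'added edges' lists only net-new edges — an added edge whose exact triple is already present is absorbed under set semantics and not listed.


step 1: rule r2; match: 0->3, 1->6, 2->4; deleted nodes 6; deleted edges (3,6,s); (6,4,s); added nodes (none); added edges (3,4,d); result: nodes: 1:c, 2:c, 3:a, 4:a, 8:b edges: (3,4,d); (3,4,s); (4,2,s); (8,1,s); (8,2,s)
step 2: rule r1; match: 0->3, 1->4, 2->1; deleted nodes (none); deleted edges (3,4,d); added nodes (none); added edges (3,1,s); result: nodes: 1:c, 2:c, 3:a, 4:a, 8:b edges: (3,1,s); (3,4,s); (4,2,s); (8,1,s); (8,2,s)
final:
nodes: 1:c, 2:c, 3:a, 4:a, 8:b
edges: (3,1,s); (3,4,s); (4,2,s); (8,1,s); (8,2,s)


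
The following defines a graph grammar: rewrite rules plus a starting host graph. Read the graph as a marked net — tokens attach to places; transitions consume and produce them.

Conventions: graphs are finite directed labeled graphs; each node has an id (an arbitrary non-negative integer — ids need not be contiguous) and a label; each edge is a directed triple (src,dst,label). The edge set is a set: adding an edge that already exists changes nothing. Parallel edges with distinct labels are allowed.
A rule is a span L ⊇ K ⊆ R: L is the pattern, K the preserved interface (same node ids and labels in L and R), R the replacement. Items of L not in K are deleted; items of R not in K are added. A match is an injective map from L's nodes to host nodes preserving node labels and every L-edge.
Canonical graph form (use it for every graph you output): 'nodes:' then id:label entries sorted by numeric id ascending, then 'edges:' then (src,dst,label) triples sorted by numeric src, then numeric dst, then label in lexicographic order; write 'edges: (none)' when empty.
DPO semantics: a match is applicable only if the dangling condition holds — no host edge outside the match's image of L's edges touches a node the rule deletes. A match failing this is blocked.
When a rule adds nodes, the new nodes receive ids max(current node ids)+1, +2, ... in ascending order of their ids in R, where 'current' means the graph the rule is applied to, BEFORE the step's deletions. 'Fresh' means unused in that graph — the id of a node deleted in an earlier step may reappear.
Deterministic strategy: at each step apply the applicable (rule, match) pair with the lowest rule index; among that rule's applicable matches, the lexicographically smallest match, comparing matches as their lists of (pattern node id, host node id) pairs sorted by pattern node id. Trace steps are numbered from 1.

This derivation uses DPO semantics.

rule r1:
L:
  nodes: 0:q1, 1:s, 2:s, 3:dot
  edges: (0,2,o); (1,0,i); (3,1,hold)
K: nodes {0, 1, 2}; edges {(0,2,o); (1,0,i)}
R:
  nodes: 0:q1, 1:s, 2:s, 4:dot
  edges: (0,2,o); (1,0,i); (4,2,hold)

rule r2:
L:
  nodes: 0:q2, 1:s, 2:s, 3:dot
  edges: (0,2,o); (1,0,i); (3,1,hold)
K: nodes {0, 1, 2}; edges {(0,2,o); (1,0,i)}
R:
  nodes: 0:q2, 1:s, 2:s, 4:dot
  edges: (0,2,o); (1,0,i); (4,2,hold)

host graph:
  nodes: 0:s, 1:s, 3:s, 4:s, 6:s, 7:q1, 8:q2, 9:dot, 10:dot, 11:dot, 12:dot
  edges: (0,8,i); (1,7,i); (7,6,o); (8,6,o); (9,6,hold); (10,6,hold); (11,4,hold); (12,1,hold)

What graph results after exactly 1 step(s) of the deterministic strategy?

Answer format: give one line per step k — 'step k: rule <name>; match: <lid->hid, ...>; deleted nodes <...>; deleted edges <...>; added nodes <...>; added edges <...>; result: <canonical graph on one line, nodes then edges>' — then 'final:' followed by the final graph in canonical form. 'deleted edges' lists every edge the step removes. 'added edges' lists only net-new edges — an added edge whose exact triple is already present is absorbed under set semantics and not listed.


step 1: rule r1; match: 0->7, 1->1, 2->6, 3->12; deleted nodes 12; deleted edges (12,1,hold); added nodes 13; added edges (13,6,hold); result: nodes: 0:s, 1:s, 3:s, 4:s, 6:s, 7:q1, 8:q2, 9:dot, 10:dot, 11:dot, 13:dot edges: (0,8,i); (1,7,i); (7,6,o); (8,6,o); (9,6,hold); (10,6,hold); (11,4,hold); (13,6,hold)
final:
nodes: 0:s, 1:s, 3:s, 4:s, 6:s, 7:q1, 8:q2, 9:dot, 10:dot, 11:dot, 13:dot
edges: (0,8,i); (1,7,i); (7,6,o); (8,6,o); (9,6,hold); (10,6,hold); (11,4,hold); (13,6,hold)


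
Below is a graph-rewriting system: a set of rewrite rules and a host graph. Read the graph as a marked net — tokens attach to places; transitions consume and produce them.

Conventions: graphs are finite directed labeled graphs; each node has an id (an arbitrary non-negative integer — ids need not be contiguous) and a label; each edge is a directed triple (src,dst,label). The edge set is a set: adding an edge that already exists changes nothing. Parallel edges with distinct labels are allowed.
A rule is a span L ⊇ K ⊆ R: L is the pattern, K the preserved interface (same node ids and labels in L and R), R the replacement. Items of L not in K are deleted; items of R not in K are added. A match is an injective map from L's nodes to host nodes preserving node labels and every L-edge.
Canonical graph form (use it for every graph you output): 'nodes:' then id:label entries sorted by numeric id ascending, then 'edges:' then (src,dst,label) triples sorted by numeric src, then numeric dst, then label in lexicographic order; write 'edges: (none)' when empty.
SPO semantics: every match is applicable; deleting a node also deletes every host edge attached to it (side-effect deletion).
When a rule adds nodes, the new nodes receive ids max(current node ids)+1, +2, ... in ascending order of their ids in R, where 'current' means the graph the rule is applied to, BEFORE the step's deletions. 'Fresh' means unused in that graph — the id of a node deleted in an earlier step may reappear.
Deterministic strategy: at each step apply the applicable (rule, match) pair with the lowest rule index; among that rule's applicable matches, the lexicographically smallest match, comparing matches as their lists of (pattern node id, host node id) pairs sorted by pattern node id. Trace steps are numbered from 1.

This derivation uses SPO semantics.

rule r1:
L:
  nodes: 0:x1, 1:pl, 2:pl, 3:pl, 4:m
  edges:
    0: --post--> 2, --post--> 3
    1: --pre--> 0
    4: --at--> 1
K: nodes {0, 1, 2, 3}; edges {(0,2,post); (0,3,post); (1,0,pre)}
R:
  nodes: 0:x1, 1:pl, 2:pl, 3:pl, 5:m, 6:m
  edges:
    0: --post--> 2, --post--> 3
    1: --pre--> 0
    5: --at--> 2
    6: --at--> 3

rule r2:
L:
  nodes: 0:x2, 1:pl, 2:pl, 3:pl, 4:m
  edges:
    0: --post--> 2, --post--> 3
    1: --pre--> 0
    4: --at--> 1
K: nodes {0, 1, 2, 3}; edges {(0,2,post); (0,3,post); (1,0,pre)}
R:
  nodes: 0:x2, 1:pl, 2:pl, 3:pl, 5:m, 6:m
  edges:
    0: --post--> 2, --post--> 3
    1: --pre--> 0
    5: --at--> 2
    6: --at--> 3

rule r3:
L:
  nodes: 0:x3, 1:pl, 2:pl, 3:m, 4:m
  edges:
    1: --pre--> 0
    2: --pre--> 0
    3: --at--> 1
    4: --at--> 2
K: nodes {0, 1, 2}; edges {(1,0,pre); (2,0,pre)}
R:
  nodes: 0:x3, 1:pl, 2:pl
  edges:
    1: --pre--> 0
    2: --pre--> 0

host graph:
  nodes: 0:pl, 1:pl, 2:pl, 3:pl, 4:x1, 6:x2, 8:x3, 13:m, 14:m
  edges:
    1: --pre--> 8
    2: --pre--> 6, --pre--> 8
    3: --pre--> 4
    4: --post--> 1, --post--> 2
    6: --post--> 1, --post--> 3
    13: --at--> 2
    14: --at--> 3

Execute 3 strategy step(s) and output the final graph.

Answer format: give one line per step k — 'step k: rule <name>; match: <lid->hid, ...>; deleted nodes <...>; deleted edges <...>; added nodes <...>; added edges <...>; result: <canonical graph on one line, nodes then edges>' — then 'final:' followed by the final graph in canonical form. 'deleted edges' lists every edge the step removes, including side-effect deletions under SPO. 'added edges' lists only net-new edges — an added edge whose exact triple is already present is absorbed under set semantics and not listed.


step 1: rule r1; match: 0->4, 1->3, 2->1, 3->2, 4->14; deleted nodes 14; deleted edges (14,3,at); added nodes 15, 16; added edges (15,1,at); (16,2,at); result: nodes: 0:pl, 1:pl, 2:pl, 3:pl, 4:x1, 6:x2, 8:x3, 13:m, 15:m, 16:m edges: (1,8,pre); (2,6,pre); (2,8,pre); (3,4,pre); (4,1,post); (4,2,post); (6,1,post); (6,3,post); (13,2,at); (15,1,at); (16,2,at)
step 2: rule r2; match: 0->6, 1->2, 2->1, 3->3, 4->13; deleted nodes 13; deleted edges (13,2,at); added nodes 17, 18; added edges (17,1,at); (18,3,at); result: nodes: 0:pl, 1:pl, 2:pl, 3:pl, 4:x1, 6:x2, 8:x3, 15:m, 16:m, 17:m, 18:m edges: (1,8,pre); (2,6,pre); (2,8,pre); (3,4,pre); (4,1,post); (4,2,post); (6,1,post); (6,3,post); (15,1,at); (16,2,at); (17,1,at); (18,3,at)
step 3: rule r1; match: 0->4, 1->3, 2->1, 3->2, 4->18; deleted nodes 18; deleted edges (18,3,at); added nodes 19, 20; added edges (19,1,at); (20,2,at); result: nodes: 0:pl, 1:pl, 2:pl, 3:pl, 4:x1, 6:x2, 8:x3, 15:m, 16:m, 17:m, 19:m, 20:m edges: (1,8,pre); (2,6,pre); (2,8,pre); (3,4,pre); (4,1,post); (4,2,post); (6,1,post); (6,3,post); (15,1,at); (16,2,at); (17,1,at); (19,1,at); (20,2,at)
final:
nodes: 0:pl, 1:pl, 2:pl, 3:pl, 4:x1, 6:x2, 8:x3, 15:m, 16:m, 17:m, 19:m, 20:m
edges: (1,8,pre); (2,6,pre); (2,8,pre); (3,4,pre); (4,1,post); (4,2,post); (6,1,post); (6,3,post); (15,1,at); (16,2,at); (17,1,at); (19,1,at); (20,2,at)


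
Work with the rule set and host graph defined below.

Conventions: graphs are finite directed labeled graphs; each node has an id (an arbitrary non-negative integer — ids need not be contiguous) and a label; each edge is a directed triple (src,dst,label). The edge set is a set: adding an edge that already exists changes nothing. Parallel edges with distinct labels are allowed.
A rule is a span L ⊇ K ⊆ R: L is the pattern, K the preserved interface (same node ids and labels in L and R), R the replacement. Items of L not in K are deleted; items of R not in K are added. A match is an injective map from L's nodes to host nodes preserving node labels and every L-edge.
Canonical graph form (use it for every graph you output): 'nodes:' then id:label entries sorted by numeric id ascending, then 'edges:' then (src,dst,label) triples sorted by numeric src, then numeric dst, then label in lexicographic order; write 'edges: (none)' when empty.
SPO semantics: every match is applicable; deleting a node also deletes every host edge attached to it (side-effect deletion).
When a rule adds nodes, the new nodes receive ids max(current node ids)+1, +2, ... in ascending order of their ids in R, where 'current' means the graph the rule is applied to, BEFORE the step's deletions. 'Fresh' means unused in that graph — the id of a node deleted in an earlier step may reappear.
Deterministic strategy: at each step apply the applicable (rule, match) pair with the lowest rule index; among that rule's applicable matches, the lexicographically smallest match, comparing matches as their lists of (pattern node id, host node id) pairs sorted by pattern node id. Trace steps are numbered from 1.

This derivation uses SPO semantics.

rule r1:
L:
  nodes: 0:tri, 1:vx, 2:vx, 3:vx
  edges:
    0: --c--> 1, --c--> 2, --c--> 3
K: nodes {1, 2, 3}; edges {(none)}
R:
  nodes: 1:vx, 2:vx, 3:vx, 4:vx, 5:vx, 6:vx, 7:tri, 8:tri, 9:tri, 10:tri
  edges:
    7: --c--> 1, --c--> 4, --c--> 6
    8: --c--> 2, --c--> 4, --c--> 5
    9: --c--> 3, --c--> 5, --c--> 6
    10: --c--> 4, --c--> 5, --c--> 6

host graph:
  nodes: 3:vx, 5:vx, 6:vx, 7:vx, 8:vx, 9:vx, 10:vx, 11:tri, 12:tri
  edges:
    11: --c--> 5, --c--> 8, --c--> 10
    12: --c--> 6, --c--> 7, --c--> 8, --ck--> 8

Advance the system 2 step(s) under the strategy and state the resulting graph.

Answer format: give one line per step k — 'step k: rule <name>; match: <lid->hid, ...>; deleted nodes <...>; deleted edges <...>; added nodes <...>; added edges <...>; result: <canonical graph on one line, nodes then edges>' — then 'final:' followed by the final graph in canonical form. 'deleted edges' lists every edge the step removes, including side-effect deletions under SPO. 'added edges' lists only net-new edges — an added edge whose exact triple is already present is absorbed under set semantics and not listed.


step 1: rule r1; match: 0->11, 1->5, 2->8, 3->10; deleted nodes 11; deleted edges (11,5,c); (11,8,c); (11,10,c); added nodes 13, 14, 15, 16, 17, 18, 19; added edges (16,5,c); (16,13,c); (16,15,c); (17,8,c); (17,13,c); (17,14,c); (18,10,c); (18,14,c); (18,15,c); (19,13,c); (19,14,c); (19,15,c); result: nodes: 3:vx, 5:vx, 6:vx, 7:vx, 8:vx, 9:vx, 10:vx, 12:tri, 13:vx, 14:vx, 15:vx, 16:tri, 17:tri, 18:tri, 19:tri edges: (12,6,c); (12,7,c); (12,8,c); (12,8,ck); (16,5,c); (16,13,c); (16,15,c); (17,8,c); (17,13,c); (17,14,c); (18,10,c); (18,14,c); (18,15,c); (19,13,c); (19,14,c); (19,15,c)
step 2: rule r1; match: 0->12, 1->6, 2->7, 3->8; deleted nodes 12; deleted edges (12,6,c); (12,7,c); (12,8,c); (12,8,ck); added nodes 20, 21, 22, 23, 24, 25, 26; added edges (23,6,c); (23,20,c); (23,22,c); (24,7,c); (24,20,c); (24,21,c); (25,8,c); (25,21,c); (25,22,c); (26,20,c); (26,21,c); (26,22,c); result: nodes: 3:vx, 5:vx, 6:vx, 7:vx, 8:vx, 9:vx, 10:vx, 13:vx, 14:vx, 15:vx, 16:tri, 17:tri, 18:tri, 19:tri, 20:vx, 21:vx, 22:vx, 23:tri, 24:tri, 25:tri, 26:tri edges: (16,5,c); (16,13,c); (16,15,c); (17,8,c); (17,13,c); (17,14,c); (18,10,c); (18,14,c); (18,15,c); (19,13,c); (19,14,c); (19,15,c); (23,6,c); (23,20,c); (23,22,c); (24,7,c); (24,20,c); (24,21,c); (25,8,c); (25,21,c); (25,22,c); (26,20,c); (26,21,c); (26,22,c)
final:
nodes: 3:vx, 5:vx, 6:vx, 7:vx, 8:vx, 9:vx, 10:vx, 13:vx, 14:vx, 15:vx, 16:tri, 17:tri, 18:tri, 19:tri, 20:vx, 21:vx, 22:vx, 23:tri, 24:tri, 25:tri, 26:tri
edges: (16,5,c); (16,13,c); (16,15,c); (17,8,c); (17,13,c); (17,14,c); (18,10,c); (18,14,c); (18,15,c); (19,13,c); (19,14,c); (19,15,c); (23,6,c); (23,20,c); (23,22,c); (24,7,c); (24,20,c); (24,21,c); (25,8,c); (25,21,c); (25,22,c); (26,20,c); (26,21,c); (26,22,c)


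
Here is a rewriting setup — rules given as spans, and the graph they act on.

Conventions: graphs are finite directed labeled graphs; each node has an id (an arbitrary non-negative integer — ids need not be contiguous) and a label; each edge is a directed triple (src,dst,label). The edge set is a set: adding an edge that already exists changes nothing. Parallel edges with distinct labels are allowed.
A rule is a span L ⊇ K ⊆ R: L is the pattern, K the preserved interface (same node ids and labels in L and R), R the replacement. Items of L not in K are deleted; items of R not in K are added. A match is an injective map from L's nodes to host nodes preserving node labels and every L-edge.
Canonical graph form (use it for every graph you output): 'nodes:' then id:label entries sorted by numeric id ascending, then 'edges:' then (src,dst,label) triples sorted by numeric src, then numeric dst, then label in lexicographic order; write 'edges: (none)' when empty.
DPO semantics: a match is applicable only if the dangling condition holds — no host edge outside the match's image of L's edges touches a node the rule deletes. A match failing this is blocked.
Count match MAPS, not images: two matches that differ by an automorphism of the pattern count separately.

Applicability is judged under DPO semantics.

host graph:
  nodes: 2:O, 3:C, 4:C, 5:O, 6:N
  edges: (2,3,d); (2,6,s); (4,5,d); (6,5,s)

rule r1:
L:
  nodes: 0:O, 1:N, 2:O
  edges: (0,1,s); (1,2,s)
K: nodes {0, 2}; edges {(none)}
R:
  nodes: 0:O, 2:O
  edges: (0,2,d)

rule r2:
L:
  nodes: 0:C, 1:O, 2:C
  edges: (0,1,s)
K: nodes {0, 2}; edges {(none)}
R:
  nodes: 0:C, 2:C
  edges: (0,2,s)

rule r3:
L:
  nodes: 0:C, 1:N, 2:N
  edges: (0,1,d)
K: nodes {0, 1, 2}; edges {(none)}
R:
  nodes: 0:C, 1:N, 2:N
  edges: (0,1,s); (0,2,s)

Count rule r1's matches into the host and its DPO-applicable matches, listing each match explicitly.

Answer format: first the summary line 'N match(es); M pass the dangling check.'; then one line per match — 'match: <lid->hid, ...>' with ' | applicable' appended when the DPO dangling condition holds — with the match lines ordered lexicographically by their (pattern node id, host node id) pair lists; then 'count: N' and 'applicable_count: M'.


1 match(es); 1 pass the dangling check.
match: 0->2, 1->6, 2->5 | applicable
count: 1
applicable_count: 1


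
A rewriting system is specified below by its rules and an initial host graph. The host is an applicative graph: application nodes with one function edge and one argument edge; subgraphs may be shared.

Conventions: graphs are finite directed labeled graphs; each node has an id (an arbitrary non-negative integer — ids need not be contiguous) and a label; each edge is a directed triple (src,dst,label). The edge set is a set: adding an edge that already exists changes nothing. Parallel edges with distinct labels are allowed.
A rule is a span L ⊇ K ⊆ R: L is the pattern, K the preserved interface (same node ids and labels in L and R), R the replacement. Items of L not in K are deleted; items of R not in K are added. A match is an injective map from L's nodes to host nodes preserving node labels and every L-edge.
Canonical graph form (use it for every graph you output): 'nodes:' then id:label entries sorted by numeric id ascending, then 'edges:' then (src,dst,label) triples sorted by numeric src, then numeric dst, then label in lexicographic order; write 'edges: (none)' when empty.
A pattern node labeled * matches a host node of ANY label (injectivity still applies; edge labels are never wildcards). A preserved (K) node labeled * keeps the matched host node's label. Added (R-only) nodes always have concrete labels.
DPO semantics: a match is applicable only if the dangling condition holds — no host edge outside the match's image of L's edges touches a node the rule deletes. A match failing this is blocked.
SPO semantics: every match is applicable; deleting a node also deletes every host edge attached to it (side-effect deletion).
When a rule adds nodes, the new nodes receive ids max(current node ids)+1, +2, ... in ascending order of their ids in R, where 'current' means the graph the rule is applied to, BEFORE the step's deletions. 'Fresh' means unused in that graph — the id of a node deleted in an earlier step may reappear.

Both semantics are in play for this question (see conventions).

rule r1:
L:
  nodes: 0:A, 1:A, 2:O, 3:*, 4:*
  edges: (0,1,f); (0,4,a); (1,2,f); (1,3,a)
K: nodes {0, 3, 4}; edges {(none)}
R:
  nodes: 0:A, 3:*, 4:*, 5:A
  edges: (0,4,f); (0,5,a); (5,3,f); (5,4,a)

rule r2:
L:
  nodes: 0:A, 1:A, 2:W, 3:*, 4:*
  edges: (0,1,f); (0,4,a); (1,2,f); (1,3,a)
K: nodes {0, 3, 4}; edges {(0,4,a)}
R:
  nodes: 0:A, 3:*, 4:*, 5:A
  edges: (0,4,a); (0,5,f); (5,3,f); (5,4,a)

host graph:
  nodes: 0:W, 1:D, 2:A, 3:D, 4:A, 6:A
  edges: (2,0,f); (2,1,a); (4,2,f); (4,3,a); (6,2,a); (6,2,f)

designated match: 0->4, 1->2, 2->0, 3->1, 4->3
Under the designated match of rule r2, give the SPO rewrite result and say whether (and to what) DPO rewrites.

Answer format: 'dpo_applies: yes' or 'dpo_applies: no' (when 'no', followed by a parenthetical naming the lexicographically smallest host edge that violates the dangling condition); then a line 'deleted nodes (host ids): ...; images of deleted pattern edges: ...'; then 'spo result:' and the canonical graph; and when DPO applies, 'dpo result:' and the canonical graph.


dpo_applies: no
(the rule deletes node 2, which keeps host edge (6,2,a) outside the match image — the dangling condition fails, DPO blocks; SPO proceeds and side-deletes such edges)
deleted nodes (host ids): 0, 2; images of deleted pattern edges: (2,0,f); (2,1,a); (4,2,f)
spo result:
nodes: 1:D, 3:D, 4:A, 6:A, 7:A
edges: (4,3,a); (4,7,f); (7,1,f); (7,3,a)


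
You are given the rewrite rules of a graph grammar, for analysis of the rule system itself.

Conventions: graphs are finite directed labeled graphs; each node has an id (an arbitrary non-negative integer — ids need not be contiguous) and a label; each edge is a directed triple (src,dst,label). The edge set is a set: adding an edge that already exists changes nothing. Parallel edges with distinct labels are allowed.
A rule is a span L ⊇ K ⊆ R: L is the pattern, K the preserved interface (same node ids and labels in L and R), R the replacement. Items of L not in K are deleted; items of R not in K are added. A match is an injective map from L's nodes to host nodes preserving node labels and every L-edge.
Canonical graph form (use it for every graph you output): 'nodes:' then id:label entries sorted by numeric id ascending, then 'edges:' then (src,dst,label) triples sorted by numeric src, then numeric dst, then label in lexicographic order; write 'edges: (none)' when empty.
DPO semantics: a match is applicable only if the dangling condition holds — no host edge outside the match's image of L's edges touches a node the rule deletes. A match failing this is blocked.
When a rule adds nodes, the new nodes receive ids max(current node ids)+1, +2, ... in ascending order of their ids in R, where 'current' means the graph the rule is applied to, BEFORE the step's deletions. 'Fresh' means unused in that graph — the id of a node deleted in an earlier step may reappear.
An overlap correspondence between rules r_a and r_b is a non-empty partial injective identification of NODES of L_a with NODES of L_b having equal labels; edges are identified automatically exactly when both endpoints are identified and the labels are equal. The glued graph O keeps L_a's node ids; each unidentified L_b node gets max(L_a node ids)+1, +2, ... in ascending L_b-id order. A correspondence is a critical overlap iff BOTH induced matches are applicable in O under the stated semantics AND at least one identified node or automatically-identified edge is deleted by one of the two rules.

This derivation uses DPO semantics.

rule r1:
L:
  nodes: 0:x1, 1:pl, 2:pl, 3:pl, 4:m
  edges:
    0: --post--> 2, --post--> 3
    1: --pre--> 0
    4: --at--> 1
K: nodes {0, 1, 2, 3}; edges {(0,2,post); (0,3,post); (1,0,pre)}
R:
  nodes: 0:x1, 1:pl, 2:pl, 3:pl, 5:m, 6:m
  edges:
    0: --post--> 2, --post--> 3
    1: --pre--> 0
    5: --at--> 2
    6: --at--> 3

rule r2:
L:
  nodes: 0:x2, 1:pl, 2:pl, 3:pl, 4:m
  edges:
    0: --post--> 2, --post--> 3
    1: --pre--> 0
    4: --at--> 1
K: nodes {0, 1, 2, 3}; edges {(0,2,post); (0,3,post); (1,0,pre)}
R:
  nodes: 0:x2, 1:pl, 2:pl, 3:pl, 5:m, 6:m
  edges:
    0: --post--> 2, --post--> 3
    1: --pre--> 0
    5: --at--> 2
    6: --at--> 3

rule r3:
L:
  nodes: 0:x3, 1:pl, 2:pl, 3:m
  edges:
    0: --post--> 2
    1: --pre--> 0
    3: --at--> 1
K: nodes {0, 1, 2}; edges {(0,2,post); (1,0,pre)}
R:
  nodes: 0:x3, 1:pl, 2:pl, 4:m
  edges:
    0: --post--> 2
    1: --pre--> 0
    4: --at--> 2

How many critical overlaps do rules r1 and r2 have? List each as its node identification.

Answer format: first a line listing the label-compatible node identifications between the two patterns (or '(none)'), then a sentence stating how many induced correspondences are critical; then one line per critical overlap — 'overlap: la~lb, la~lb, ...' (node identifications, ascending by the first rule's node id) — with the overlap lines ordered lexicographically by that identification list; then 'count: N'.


label-compatible node identifications between L(r1) and L(r2): 1~1, 1~2, 1~3, 2~1, 2~2, 2~3, 3~1, 3~2, 3~3, 4~4
7 of the induced correspondences are critical overlaps of r1 and r2.
overlap: 1~1, 2~2, 3~3, 4~4
overlap: 1~1, 2~2, 4~4
overlap: 1~1, 2~3, 3~2, 4~4
overlap: 1~1, 2~3, 4~4
overlap: 1~1, 3~2, 4~4
overlap: 1~1, 3~3, 4~4
overlap: 1~1, 4~4
count: 7
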